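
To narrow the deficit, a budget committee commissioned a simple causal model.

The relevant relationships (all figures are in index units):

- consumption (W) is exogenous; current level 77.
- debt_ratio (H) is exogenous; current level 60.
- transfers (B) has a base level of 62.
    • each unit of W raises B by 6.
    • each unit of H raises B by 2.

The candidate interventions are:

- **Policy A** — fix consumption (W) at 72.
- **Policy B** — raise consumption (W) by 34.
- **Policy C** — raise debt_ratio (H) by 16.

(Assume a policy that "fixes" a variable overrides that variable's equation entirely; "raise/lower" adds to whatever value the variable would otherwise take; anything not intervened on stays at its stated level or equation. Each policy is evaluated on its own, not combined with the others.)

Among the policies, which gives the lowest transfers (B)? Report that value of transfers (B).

Policy A (W := 72):
  W = 72
  H = 60
  B = 62 + 6·72 + 2·60 = 614
Policy B (W + 34):
  W = 77 + 34 = 111
  H = 60
  B = 62 + 6·111 + 2·60 = 848
Policy C (H + 16):
  W = 77
  H = 60 + 16 = 76
  B = 62 + 6·77 + 2·76 = 676
Comparing — Policy A: B=614, Policy B: B=848, Policy C: B=676. Lowest is 614 (Policy A).

614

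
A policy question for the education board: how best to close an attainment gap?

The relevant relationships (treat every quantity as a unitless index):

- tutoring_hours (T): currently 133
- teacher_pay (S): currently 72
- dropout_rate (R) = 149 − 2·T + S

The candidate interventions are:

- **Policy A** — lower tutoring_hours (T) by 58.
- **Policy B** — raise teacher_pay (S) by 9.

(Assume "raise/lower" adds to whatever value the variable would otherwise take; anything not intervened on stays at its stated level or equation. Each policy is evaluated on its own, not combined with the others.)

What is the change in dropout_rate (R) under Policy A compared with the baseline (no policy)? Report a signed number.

Baseline:
  T = 133
  S = 72
  R = 149 − 2·133 + 72 = -45
Policy A (T − 58):
  T = 133 − 58 = 75
  S = 72
  R = 149 − 2·75 + 72 = 71
Change in R: 71 − (-45) = 116

116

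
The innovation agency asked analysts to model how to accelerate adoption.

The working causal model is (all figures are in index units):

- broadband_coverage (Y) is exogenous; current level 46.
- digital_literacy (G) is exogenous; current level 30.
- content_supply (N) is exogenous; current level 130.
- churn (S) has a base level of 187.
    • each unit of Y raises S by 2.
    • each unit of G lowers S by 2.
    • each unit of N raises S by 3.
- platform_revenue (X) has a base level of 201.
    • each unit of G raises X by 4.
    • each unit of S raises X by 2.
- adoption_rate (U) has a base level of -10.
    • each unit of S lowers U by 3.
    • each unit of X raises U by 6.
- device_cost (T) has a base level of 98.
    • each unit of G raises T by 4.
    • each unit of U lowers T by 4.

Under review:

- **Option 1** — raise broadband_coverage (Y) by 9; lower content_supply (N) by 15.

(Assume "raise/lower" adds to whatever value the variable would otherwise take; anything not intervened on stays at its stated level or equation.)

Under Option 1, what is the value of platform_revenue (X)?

Option 1 (Y + 9, N − 15):
  Y = 46 + 9 = 55
  G = 30
  N = 130 − 15 = 115
  S = 187 + 2·55 − 2·30 + 3·115 = 582
  X = 201 + 4·30 + 2·582 = 1485

1485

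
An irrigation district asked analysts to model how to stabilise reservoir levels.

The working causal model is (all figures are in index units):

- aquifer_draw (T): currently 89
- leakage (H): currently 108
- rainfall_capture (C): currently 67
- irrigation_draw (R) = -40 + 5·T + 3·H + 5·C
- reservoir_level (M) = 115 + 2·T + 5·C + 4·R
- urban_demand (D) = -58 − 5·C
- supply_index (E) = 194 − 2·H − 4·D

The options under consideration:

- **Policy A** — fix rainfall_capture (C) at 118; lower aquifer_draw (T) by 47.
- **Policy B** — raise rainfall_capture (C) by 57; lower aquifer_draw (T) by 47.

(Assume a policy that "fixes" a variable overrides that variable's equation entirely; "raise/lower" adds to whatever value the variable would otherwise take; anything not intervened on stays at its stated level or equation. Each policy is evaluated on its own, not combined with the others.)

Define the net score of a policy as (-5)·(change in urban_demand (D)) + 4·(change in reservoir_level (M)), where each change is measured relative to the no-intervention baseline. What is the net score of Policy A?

Baseline:
  T = 89
  H = 108
  C = 67
  R = -40 + 5·89 + 3·108 + 5·67 = 1064
  M = 115 + 2·89 + 5·67 + 4·1064 = 4884
  D = -58 − 5·67 = -393
Policy A (C := 118, T − 47):
  T = 89 − 47 = 42
  H = 108
  C = 118
  R = -40 + 5·42 + 3·108 + 5·118 = 1084
  M = 115 + 2·42 + 5·118 + 4·1084 = 5125
  D = -58 − 5·118 = -648
ΔD = -648 − (-393) = -255; ΔM = 5125 − 4884 = 241
Score = (-5)·(-255) + 4·241 = 2239

2239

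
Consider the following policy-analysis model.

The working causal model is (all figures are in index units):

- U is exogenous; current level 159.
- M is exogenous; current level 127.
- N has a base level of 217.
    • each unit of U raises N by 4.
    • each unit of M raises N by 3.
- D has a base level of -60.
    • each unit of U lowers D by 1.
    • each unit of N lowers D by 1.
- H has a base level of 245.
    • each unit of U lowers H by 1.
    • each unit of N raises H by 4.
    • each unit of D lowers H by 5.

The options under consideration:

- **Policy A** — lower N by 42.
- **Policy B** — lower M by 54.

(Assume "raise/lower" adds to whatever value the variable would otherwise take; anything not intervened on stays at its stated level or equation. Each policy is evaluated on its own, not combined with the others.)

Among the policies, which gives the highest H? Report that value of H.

Policy A (N − 42):
  U = 159
  M = 127
  N = 217 + 4·159 + 3·127 (−42 from intervention) = 1192
  D = -60 − 159 − 1192 = -1411
  H = 245 − 159 + 4·1192 − 5·(-1411) = 11909
Policy B (M − 54):
  U = 159
  M = 127 − 54 = 73
  N = 217 + 4·159 + 3·73 = 1072
  D = -60 − 159 − 1072 = -1291
  H = 245 − 159 + 4·1072 − 5·(-1291) = 10829
Comparing — Policy A: H=11909, Policy B: H=10829. Highest is 11909 (Policy A).

11909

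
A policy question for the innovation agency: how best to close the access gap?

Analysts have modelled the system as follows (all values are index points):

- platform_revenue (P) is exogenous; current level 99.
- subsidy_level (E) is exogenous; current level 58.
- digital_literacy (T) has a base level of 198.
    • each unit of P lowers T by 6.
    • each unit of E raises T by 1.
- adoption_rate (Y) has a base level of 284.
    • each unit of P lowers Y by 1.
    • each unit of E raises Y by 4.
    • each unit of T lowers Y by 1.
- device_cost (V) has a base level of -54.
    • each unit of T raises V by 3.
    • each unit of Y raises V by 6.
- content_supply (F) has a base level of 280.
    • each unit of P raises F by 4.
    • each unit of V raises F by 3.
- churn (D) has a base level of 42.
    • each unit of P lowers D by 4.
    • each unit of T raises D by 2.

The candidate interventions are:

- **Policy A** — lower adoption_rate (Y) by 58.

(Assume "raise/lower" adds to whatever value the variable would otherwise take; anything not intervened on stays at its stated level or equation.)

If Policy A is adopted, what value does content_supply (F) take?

10018

Policy A (Y − 58):
  P = 99
  E = 58
  T = 198 − 6·99 + 58 = -338
  Y = 284 − 99 + 4·58 − (-338) (−58 from intervention) = 697
  V = -54 + 3·(-338) + 6·697 = 3114
  F = 280 + 4·99 + 3·3114 = 10018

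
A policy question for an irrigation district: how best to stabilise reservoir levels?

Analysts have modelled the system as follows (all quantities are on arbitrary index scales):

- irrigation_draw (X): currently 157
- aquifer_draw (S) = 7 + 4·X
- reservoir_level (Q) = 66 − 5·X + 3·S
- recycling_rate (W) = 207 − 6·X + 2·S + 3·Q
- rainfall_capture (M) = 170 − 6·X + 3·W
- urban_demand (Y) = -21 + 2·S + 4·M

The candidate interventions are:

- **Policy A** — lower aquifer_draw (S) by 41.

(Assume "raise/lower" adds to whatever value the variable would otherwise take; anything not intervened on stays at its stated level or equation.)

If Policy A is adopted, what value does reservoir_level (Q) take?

1063

Policy A (S − 41):
  X = 157
  S = 7 + 4·157 (−41 from intervention) = 594
  Q = 66 − 5·157 + 3·594 = 1063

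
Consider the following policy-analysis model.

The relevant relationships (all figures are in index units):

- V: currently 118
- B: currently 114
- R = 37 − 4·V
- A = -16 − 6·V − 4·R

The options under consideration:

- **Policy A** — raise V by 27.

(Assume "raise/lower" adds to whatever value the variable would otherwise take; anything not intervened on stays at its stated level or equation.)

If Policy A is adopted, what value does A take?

1286

Policy A (V + 27):
  V = 118 + 27 = 145
  R = 37 − 4·145 = -543
  A = -16 − 6·145 − 4·(-543) = 1286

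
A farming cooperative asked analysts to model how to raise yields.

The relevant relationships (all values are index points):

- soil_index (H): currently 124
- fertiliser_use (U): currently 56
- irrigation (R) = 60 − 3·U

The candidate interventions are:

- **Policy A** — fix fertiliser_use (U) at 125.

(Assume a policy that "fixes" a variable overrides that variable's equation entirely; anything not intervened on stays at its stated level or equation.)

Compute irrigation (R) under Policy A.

-315

Policy A (U := 125):
  U = 125
  R = 60 − 3·125 = -315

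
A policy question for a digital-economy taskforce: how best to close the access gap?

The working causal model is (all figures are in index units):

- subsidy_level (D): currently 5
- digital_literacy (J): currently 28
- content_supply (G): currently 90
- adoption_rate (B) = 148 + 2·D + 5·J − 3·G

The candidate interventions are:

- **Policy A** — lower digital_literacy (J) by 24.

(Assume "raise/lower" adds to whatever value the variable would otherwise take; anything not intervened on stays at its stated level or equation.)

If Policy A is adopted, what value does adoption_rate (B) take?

-92

Policy A (J − 24):
  D = 5
  J = 28 − 24 = 4
  G = 90
  B = 148 + 2·5 + 5·4 − 3·90 = -92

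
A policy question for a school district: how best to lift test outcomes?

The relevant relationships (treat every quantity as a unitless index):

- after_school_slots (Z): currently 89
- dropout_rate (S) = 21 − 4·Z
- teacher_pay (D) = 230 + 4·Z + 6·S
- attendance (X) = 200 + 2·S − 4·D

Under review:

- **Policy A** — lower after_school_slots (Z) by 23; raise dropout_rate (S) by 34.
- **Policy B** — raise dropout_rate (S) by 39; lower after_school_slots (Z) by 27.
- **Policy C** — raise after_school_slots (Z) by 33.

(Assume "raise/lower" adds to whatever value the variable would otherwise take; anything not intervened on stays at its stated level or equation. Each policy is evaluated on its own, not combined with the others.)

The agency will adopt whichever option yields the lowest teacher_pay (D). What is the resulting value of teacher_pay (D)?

Policy A (Z − 23, S + 34):
  Z = 89 − 23 = 66
  S = 21 − 4·66 (+34 from intervention) = -209
  D = 230 + 4·66 + 6·(-209) = -760
Policy B (S + 39, Z − 27):
  Z = 89 − 27 = 62
  S = 21 − 4·62 (+39 from intervention) = -188
  D = 230 + 4·62 + 6·(-188) = -650
Policy C (Z + 33):
  Z = 89 + 33 = 122
  S = 21 − 4·122 = -467
  D = 230 + 4·122 + 6·(-467) = -2084
Comparing — Policy A: D=-760, Policy B: D=-650, Policy C: D=-2084. Lowest is -2084 (Policy C).

-2084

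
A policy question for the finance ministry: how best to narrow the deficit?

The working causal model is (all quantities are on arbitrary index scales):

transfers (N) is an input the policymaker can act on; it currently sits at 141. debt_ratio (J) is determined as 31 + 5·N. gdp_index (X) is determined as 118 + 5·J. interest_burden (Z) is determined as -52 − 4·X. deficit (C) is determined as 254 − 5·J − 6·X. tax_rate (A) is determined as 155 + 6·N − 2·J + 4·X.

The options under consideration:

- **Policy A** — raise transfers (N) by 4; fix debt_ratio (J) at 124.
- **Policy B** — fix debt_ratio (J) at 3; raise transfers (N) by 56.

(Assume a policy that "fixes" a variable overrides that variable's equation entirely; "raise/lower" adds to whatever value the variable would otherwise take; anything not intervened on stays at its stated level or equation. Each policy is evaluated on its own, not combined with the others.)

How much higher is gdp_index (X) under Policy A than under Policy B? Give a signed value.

Policy A (N + 4, J := 124):
  N = 141 + 4 = 145
  J = 124
  X = 118 + 5·124 = 738
Policy B (J := 3, N + 56):
  N = 141 + 56 = 197
  J = 3
  X = 118 + 5·3 = 133
X: 738 − 133 = 605

605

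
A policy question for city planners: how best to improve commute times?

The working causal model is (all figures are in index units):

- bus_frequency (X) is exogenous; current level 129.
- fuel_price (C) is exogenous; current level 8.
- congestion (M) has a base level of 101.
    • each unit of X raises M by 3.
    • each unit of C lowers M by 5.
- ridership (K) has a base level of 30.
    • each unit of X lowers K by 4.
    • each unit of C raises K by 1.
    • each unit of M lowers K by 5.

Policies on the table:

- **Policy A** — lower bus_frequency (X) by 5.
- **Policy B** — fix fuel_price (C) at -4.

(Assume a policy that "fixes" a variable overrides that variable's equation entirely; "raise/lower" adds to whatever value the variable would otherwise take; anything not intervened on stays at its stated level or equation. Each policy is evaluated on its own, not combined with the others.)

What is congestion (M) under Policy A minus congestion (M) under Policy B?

-75

Policy A (X − 5):
  X = 129 − 5 = 124
  C = 8
  M = 101 + 3·124 − 5·8 = 433
Policy B (C := -4):
  X = 129
  C = -4
  M = 101 + 3·129 − 5·(-4) = 508
M: 433 − 508 = -75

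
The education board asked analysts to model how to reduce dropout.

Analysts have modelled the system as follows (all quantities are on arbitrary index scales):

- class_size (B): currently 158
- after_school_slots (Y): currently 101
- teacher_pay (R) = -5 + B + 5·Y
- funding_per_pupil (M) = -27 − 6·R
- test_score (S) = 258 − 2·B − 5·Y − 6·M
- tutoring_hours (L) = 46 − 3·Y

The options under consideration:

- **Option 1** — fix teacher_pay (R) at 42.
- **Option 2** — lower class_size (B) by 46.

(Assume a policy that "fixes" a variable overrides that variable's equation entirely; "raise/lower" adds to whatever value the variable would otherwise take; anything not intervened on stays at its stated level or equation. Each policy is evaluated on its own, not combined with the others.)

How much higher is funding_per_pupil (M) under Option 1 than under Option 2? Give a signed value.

3420

Option 1 (R := 42):
  B = 158
  Y = 101
  R = 42
  M = -27 − 6·42 = -279
Option 2 (B − 46):
  B = 158 − 46 = 112
  Y = 101
  R = -5 + 112 + 5·101 = 612
  M = -27 − 6·612 = -3699
M: -279 − (-3699) = 3420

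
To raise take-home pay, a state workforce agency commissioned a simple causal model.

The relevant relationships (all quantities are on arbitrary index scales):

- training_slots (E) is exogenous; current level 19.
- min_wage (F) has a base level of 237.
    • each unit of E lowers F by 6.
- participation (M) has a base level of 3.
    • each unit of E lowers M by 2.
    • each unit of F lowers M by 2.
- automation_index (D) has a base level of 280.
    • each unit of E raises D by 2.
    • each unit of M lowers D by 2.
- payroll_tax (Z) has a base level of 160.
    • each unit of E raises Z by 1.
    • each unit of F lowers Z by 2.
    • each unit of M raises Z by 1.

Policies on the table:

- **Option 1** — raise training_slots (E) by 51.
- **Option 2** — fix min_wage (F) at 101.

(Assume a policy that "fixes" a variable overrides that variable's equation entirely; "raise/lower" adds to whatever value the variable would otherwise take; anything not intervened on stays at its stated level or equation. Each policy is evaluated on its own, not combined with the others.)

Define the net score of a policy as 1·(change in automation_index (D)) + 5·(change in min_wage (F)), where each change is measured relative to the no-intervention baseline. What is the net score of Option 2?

Baseline:
  E = 19
  F = 237 − 6·19 = 123
  M = 3 − 2·19 − 2·123 = -281
  D = 280 + 2·19 − 2·(-281) = 880
Option 2 (F := 101):
  E = 19
  F = 101
  M = 3 − 2·19 − 2·101 = -237
  D = 280 + 2·19 − 2·(-237) = 792
ΔD = 792 − 880 = -88; ΔF = 101 − 123 = -22
Score = 1·(-88) + 5·(-22) = -198

-198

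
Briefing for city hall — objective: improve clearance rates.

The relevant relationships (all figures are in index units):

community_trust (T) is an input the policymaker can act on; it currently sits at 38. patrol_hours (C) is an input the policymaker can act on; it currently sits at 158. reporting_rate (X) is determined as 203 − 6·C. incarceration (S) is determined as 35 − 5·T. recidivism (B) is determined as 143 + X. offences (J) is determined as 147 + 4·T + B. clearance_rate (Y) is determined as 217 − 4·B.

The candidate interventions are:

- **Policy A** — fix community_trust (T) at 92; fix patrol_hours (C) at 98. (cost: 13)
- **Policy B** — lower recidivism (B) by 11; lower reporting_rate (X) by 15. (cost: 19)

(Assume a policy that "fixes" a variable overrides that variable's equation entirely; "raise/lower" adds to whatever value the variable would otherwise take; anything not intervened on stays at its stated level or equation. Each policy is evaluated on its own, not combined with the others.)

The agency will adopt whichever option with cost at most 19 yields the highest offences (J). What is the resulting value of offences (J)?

273

Policy A (T := 92, C := 98):
  T = 92
  C = 98
  X = 203 − 6·98 = -385
  B = 143 + (-385) = -242
  J = 147 + 4·92 + (-242) = 273
Policy B (B − 11, X − 15):
  T = 38
  C = 158
  X = 203 − 6·158 (−15 from intervention) = -760
  B = 143 + (-760) (−11 from intervention) = -628
  J = 147 + 4·38 + (-628) = -329
Comparing — Policy A: J=273, Policy B: J=-329. Highest is 273 (Policy A).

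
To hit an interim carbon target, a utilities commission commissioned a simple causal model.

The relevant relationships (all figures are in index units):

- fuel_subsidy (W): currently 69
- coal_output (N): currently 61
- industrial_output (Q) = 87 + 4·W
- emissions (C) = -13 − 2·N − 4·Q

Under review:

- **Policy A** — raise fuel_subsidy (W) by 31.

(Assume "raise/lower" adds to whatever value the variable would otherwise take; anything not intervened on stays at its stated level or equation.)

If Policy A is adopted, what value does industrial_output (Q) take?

487

Policy A (W + 31):
  W = 69 + 31 = 100
  Q = 87 + 4·100 = 487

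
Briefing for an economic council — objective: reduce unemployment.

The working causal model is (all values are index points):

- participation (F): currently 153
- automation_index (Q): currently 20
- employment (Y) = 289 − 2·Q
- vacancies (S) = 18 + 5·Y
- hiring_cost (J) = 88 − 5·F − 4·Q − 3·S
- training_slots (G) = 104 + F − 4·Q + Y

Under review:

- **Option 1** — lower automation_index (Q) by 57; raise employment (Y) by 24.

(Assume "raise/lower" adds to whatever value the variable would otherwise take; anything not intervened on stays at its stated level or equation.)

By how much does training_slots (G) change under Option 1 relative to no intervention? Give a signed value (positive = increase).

Baseline:
  F = 153
  Q = 20
  Y = 289 − 2·20 = 249
  G = 104 + 153 − 4·20 + 249 = 426
Option 1 (Q − 57, Y + 24):
  F = 153
  Q = 20 − 57 = -37
  Y = 289 − 2·(-37) (+24 from intervention) = 387
  G = 104 + 153 − 4·(-37) + 387 = 792
Change in G: 792 − 426 = 366

366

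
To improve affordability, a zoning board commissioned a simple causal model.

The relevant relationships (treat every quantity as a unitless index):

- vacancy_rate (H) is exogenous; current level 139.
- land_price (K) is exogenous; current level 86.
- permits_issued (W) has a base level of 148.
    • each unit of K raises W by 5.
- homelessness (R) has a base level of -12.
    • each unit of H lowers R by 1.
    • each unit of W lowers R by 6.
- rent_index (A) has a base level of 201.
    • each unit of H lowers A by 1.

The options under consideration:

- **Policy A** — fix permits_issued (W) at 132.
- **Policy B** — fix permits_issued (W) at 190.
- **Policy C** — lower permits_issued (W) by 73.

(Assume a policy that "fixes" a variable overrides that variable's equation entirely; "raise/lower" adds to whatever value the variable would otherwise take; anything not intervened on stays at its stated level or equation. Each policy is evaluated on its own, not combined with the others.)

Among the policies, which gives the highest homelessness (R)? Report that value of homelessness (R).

Policy A (W := 132):
  H = 139
  K = 86
  W = 132
  R = -12 − 139 − 6·132 = -943
Policy B (W := 190):
  H = 139
  K = 86
  W = 190
  R = -12 − 139 − 6·190 = -1291
Policy C (W − 73):
  H = 139
  K = 86
  W = 148 + 5·86 (−73 from intervention) = 505
  R = -12 − 139 − 6·505 = -3181
Comparing — Policy A: R=-943, Policy B: R=-1291, Policy C: R=-3181. Highest is -943 (Policy A).

-943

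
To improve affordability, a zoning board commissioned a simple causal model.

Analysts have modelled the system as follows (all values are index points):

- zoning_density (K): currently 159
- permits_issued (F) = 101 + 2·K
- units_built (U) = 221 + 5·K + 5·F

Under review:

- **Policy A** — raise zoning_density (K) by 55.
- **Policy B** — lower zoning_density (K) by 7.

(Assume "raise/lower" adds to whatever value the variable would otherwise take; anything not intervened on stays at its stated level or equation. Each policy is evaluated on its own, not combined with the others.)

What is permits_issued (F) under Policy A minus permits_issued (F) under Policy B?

Policy A (K + 55):
  K = 159 + 55 = 214
  F = 101 + 2·214 = 529
Policy B (K − 7):
  K = 159 − 7 = 152
  F = 101 + 2·152 = 405
F: 529 − 405 = 124

124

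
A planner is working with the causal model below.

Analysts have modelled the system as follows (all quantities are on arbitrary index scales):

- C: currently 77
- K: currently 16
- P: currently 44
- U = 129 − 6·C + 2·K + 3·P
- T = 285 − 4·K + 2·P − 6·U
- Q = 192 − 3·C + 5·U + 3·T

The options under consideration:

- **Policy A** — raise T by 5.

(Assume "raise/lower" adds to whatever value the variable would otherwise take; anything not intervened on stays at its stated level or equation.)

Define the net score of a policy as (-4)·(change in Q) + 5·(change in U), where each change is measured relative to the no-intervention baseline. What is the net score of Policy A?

Baseline:
  C = 77
  K = 16
  P = 44
  U = 129 − 6·77 + 2·16 + 3·44 = -169
  T = 285 − 4·16 + 2·44 − 6·(-169) = 1323
  Q = 192 − 3·77 + 5·(-169) + 3·1323 = 3085
Policy A (T + 5):
  C = 77
  K = 16
  P = 44
  U = 129 − 6·77 + 2·16 + 3·44 = -169
  T = 285 − 4·16 + 2·44 − 6·(-169) (+5 from intervention) = 1328
  Q = 192 − 3·77 + 5·(-169) + 3·1328 = 3100
ΔQ = 3100 − 3085 = 15; ΔU = -169 − (-169) = 0
Score = (-4)·15 + 5·0 = -60

-60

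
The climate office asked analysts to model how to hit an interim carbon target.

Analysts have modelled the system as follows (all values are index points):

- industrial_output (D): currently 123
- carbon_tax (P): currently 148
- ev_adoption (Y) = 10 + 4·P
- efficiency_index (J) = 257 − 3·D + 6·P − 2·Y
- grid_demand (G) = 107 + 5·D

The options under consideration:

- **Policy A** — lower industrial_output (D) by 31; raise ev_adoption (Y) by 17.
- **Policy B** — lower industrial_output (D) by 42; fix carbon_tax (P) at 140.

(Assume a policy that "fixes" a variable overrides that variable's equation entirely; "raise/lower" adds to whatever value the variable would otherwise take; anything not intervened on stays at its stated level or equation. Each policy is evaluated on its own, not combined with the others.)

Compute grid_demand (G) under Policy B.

512

Policy B (D − 42, P := 140):
  D = 123 − 42 = 81
  G = 107 + 5·81 = 512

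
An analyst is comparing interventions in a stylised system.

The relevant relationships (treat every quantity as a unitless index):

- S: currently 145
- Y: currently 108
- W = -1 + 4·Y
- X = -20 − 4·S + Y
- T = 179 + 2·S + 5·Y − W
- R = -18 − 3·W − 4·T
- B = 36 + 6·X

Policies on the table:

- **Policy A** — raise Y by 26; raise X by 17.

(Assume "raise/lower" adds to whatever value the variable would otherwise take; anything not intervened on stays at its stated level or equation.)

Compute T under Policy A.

Policy A (Y + 26, X + 17):
  S = 145
  Y = 108 + 26 = 134
  W = -1 + 4·134 = 535
  T = 179 + 2·145 + 5·134 − 535 = 604

604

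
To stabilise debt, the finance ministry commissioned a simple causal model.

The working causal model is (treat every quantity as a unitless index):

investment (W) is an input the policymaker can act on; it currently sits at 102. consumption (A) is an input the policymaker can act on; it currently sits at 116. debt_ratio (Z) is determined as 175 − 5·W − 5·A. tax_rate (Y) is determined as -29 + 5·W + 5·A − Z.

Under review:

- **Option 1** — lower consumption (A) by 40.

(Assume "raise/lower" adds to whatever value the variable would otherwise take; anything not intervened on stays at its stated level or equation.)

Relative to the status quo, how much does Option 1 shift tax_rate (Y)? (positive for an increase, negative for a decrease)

Baseline:
  W = 102
  A = 116
  Z = 175 − 5·102 − 5·116 = -915
  Y = -29 + 5·102 + 5·116 − (-915) = 1976
Option 1 (A − 40):
  W = 102
  A = 116 − 40 = 76
  Z = 175 − 5·102 − 5·76 = -715
  Y = -29 + 5·102 + 5·76 − (-715) = 1576
Change in Y: 1576 − 1976 = -400

-400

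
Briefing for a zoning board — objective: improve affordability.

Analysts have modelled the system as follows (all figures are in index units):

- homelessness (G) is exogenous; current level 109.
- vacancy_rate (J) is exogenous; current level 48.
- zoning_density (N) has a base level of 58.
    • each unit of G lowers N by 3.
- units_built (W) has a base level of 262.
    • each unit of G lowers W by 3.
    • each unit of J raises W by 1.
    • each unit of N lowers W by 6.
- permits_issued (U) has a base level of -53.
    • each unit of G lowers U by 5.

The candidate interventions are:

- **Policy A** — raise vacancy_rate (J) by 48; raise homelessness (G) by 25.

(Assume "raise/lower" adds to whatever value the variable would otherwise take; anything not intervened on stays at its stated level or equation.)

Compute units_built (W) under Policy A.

Policy A (J + 48, G + 25):
  G = 109 + 25 = 134
  J = 48 + 48 = 96
  N = 58 − 3·134 = -344
  W = 262 − 3·134 + 96 − 6·(-344) = 2020

2020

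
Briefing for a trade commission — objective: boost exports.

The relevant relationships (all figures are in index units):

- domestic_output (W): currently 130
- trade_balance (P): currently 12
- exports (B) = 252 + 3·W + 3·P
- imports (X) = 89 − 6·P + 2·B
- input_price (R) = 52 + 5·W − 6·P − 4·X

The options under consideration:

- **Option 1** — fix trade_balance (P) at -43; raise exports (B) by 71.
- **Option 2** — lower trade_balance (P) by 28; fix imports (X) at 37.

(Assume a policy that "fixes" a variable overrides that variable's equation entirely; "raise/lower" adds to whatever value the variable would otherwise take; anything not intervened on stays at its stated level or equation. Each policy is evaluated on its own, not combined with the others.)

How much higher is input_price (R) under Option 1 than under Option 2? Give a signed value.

-5750

Option 1 (P := -43, B + 71):
  W = 130
  P = -43
  B = 252 + 3·130 + 3·(-43) (+71 from intervention) = 584
  X = 89 − 6·(-43) + 2·584 = 1515
  R = 52 + 5·130 − 6·(-43) − 4·1515 = -5100
Option 2 (P − 28, X := 37):
  W = 130
  P = 12 − 28 = -16
  B = 252 + 3·130 + 3·(-16) = 594
  X = 37
  R = 52 + 5·130 − 6·(-16) − 4·37 = 650
R: -5100 − 650 = -5750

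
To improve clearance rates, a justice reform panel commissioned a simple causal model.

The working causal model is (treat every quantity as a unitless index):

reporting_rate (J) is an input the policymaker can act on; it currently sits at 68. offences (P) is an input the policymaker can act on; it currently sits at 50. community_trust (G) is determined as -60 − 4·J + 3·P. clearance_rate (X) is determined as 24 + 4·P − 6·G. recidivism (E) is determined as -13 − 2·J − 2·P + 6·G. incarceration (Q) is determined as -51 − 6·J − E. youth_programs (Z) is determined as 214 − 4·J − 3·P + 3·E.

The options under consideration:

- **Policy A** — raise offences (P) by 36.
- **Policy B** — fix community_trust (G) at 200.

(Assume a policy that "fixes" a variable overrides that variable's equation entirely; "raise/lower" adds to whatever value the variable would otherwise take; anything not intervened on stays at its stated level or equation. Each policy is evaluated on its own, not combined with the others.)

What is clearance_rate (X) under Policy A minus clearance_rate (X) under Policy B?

1788

Policy A (P + 36):
  J = 68
  P = 50 + 36 = 86
  G = -60 − 4·68 + 3·86 = -74
  X = 24 + 4·86 − 6·(-74) = 812
Policy B (G := 200):
  J = 68
  P = 50
  G = 200
  X = 24 + 4·50 − 6·200 = -976
X: 812 − (-976) = 1788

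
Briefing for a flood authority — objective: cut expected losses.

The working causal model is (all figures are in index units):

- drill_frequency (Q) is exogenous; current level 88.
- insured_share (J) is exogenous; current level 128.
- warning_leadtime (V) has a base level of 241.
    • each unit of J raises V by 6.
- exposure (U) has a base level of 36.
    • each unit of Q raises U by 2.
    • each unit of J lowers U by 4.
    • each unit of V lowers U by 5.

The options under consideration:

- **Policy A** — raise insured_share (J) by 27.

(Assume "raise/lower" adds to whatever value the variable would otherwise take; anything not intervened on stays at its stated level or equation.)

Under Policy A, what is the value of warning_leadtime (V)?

Policy A (J + 27):
  J = 128 + 27 = 155
  V = 241 + 6·155 = 1171

1171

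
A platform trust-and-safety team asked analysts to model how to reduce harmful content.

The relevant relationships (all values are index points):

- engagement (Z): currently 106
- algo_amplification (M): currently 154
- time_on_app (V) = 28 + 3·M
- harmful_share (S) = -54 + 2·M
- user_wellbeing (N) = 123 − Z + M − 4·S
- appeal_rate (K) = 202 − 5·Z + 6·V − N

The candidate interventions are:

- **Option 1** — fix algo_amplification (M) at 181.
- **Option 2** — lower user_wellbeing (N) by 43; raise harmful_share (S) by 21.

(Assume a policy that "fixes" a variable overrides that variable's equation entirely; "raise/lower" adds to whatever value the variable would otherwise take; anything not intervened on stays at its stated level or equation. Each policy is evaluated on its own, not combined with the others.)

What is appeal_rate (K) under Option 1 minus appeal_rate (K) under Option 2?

548

Option 1 (M := 181):
  Z = 106
  M = 181
  V = 28 + 3·181 = 571
  S = -54 + 2·181 = 308
  N = 123 − 106 + 181 − 4·308 = -1034
  K = 202 − 5·106 + 6·571 − (-1034) = 4132
Option 2 (N − 43, S + 21):
  Z = 106
  M = 154
  V = 28 + 3·154 = 490
  S = -54 + 2·154 (+21 from intervention) = 275
  N = 123 − 106 + 154 − 4·275 (−43 from intervention) = -972
  K = 202 − 5·106 + 6·490 − (-972) = 3584
K: 4132 − 3584 = 548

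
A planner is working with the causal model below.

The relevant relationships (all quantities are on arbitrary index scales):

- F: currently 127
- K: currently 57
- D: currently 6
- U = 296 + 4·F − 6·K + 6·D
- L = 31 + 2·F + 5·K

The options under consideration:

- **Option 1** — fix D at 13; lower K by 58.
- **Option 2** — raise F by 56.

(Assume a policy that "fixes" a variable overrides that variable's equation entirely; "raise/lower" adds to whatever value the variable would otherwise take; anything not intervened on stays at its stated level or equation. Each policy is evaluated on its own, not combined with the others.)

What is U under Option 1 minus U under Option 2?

Option 1 (D := 13, K − 58):
  F = 127
  K = 57 − 58 = -1
  D = 13
  U = 296 + 4·127 − 6·(-1) + 6·13 = 888
Option 2 (F + 56):
  F = 127 + 56 = 183
  K = 57
  D = 6
  U = 296 + 4·183 − 6·57 + 6·6 = 722
U: 888 − 722 = 166

166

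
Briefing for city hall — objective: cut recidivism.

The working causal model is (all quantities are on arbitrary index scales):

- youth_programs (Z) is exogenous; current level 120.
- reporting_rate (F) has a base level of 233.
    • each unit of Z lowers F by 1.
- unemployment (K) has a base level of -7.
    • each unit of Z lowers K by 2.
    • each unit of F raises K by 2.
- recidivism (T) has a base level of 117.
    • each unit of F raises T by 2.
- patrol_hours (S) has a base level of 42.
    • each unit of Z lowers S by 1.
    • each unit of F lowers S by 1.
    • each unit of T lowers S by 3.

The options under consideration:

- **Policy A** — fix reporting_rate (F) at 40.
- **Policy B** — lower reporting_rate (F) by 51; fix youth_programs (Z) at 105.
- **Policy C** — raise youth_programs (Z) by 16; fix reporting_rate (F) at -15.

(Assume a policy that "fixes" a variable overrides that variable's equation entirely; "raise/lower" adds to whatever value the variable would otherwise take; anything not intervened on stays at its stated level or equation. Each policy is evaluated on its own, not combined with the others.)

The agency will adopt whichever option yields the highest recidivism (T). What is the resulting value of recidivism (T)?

271

Policy A (F := 40):
  Z = 120
  F = 40
  T = 117 + 2·40 = 197
Policy B (F − 51, Z := 105):
  Z = 105
  F = 233 − 105 (−51 from intervention) = 77
  T = 117 + 2·77 = 271
Policy C (Z + 16, F := -15):
  Z = 120 + 16 = 136
  F = -15
  T = 117 + 2·(-15) = 87
Comparing — Policy A: T=197, Policy B: T=271, Policy C: T=87. Highest is 271 (Policy B).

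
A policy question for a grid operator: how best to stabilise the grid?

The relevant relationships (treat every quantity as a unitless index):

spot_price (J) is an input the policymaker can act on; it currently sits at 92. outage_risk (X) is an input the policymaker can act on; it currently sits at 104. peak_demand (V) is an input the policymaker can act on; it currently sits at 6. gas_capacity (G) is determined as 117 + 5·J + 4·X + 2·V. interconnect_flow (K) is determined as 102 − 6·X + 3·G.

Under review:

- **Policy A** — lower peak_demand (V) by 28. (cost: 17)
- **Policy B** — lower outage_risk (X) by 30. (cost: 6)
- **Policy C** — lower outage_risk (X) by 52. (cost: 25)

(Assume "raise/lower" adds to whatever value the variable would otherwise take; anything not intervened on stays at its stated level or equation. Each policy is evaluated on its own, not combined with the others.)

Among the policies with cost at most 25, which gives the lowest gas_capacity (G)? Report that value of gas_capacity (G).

797

Policy A (V − 28):
  J = 92
  X = 104
  V = 6 − 28 = -22
  G = 117 + 5·92 + 4·104 + 2·(-22) = 949
Policy B (X − 30):
  J = 92
  X = 104 − 30 = 74
  V = 6
  G = 117 + 5·92 + 4·74 + 2·6 = 885
Policy C (X − 52):
  J = 92
  X = 104 − 52 = 52
  V = 6
  G = 117 + 5·92 + 4·52 + 2·6 = 797
Comparing — Policy A: G=949, Policy B: G=885, Policy C: G=797. Lowest is 797 (Policy C).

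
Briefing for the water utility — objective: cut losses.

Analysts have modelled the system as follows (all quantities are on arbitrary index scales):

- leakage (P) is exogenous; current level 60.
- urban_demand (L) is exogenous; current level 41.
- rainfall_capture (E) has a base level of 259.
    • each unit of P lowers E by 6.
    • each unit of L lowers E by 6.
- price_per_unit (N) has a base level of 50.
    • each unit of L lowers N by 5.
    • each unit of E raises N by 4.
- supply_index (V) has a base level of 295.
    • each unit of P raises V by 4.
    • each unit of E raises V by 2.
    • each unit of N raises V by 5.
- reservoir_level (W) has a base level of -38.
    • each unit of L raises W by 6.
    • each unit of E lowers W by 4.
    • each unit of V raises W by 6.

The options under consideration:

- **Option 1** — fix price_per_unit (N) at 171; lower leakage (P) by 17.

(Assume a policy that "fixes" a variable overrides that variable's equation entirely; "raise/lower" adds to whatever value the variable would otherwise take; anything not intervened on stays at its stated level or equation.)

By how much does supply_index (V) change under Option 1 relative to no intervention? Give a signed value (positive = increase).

8706

Baseline:
  P = 60
  L = 41
  E = 259 − 6·60 − 6·41 = -347
  N = 50 − 5·41 + 4·(-347) = -1543
  V = 295 + 4·60 + 2·(-347) + 5·(-1543) = -7874
Option 1 (N := 171, P − 17):
  P = 60 − 17 = 43
  L = 41
  E = 259 − 6·43 − 6·41 = -245
  N = 171
  V = 295 + 4·43 + 2·(-245) + 5·171 = 832
Change in V: 832 − (-7874) = 8706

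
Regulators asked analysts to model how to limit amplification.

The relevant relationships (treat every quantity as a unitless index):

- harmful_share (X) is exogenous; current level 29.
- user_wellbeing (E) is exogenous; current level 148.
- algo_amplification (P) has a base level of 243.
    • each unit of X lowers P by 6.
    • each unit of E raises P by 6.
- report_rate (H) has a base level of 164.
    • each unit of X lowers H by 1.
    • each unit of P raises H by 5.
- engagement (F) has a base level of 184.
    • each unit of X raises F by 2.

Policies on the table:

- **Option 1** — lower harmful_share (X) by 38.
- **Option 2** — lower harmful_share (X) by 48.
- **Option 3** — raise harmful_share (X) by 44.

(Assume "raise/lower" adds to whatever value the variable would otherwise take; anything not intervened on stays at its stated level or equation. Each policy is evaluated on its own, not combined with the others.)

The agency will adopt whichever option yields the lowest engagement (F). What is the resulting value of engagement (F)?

Option 1 (X − 38):
  X = 29 − 38 = -9
  F = 184 + 2·(-9) = 166
Option 2 (X − 48):
  X = 29 − 48 = -19
  F = 184 + 2·(-19) = 146
Option 3 (X + 44):
  X = 29 + 44 = 73
  F = 184 + 2·73 = 330
Comparing — Option 1: F=166, Option 2: F=146, Option 3: F=330. Lowest is 146 (Option 2).

146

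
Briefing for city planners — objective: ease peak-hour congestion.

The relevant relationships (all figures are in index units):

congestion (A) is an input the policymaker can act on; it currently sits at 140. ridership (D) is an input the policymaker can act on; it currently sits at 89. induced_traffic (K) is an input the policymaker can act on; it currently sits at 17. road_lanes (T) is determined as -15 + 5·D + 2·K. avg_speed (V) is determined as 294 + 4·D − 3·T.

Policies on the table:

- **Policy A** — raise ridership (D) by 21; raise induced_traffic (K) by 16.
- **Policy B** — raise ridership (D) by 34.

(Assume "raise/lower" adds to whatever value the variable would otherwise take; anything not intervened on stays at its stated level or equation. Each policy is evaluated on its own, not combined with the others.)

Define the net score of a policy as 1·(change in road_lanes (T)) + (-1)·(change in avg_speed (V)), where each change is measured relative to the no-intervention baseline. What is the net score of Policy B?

Baseline:
  D = 89
  K = 17
  T = -15 + 5·89 + 2·17 = 464
  V = 294 + 4·89 − 3·464 = -742
Policy B (D + 34):
  D = 89 + 34 = 123
  K = 17
  T = -15 + 5·123 + 2·17 = 634
  V = 294 + 4·123 − 3·634 = -1116
ΔT = 634 − 464 = 170; ΔV = -1116 − (-742) = -374
Score = 1·170 + (-1)·(-374) = 544

544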